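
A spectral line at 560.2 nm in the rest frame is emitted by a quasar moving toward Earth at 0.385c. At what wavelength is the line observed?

Relativistic Doppler for wavelength: λ' = λ₀ · √((1 − β)/(1 + β)).
λ' = 560.2 × √(0.6150/1.3850) = 560.2 × 0.66637 ≈ 373.3 nm.

373.3 nm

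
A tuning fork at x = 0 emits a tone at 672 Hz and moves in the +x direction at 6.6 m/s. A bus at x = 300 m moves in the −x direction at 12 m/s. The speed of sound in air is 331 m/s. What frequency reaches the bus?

The observer lies on the +x side, so the source is heading toward the observer and the observer is heading toward the source.
General Doppler shift: f' = f · (v + v_o)/(v − v_s).
f' = 672 × (331 + 12)/(331 − 6.6) = 672 × 343/324.4 ≈ 711 Hz.

711 Hz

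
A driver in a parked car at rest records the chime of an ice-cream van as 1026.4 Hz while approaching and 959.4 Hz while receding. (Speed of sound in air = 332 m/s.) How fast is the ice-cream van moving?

11.2 m/s

f₁/f₂ = (v + v_s)/(v − v_s), so v_s = v · (f₁ − f₂)/(f₁ + f₂).
v_s = 332 × (1026.4 − 959.4)/(1026.4 + 959.4) = 332 × 67.0/1985.8 ≈ 11.2 m/s.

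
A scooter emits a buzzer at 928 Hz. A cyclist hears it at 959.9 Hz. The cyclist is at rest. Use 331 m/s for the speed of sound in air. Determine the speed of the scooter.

11.0 m/s

f' > f, so the scooter is approaching.
f' = f · v/(v − v_s) ⇒ v_s = v · |1 − f/f'|.
v_s = 331 × |1 − 928/959.9| = 331 × 0.03323 ≈ 11.0 m/s.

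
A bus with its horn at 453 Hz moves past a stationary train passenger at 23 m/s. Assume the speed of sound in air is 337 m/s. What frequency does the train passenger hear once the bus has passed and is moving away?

Receding: f₂ = f · v/(v + v_s) = 453 × 337/360 ≈ 424 Hz.

424 Hz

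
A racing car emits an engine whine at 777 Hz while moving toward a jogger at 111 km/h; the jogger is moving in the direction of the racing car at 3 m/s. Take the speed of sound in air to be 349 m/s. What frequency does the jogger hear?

111 km/h = 30.83 m/s.
Both move, so f' = f · (v + v_o)/(v − v_s).
f' = 777 × (349 + 3)/(349 − 30.83) = 777 × 352/318.17 ≈ 860 Hz.

860 Hz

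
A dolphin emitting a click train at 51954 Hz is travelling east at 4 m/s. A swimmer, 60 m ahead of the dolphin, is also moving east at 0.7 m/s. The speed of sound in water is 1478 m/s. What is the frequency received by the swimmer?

52070 Hz

The swimmer is ahead, so the dolphin is moving toward it while the swimmer is moving away from the dolphin.
General Doppler shift: f' = f · (v − v_o)/(v − v_s).
f' = 51954 × (1478 − 0.7)/(1478 − 4) = 51954 × 1477.3/1474 ≈ 52070 Hz.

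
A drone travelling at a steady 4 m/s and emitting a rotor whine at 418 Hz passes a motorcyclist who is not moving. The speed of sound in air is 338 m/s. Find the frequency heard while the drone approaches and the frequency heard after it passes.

Approaching: f₁ = f · v/(v − v_s) = 418 × 338/334 ≈ 423 Hz.
Receding: f₂ = f · v/(v + v_s) = 418 × 338/342 ≈ 413 Hz.

423 Hz approaching; 413 Hz receding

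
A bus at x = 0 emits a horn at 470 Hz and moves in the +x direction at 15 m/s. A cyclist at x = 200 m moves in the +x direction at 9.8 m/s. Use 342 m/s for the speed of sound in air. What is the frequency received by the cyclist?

477 Hz

The observer lies on the +x side, so the source is heading toward the observer and the observer is heading away from the source.
General Doppler shift: f' = f · (v − v_o)/(v − v_s).
f' = 470 × (342 − 9.8)/(342 − 15) = 470 × 332.2/327 ≈ 477 Hz.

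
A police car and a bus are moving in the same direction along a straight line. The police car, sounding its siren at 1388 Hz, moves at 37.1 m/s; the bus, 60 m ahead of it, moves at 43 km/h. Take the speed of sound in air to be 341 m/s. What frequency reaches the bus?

1503 Hz

43 km/h = 11.94 m/s.
The bus is ahead, so the police car is moving toward it while the bus is moving away from the police car.
With source approaching and observer receding, f' = f · (v − v_o)/(v − v_s).
f' = 1388 × (341 − 11.94)/(341 − 37.1) = 1388 × 329.06/303.9 ≈ 1503 Hz.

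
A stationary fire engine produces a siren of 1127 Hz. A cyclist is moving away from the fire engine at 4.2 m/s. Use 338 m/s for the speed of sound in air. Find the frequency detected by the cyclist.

1113 Hz

Only the observer moves, away from the source, so f' = f · (v − v_o)/v.
f' = 1127 × (338 − 4.2)/338 = 1127 × 333.8/338 ≈ 1113 Hz.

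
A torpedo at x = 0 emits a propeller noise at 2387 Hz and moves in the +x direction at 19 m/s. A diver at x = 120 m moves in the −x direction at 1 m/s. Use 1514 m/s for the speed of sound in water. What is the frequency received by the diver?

The observer lies on the +x side, so the source is heading toward the observer and the observer is heading toward the source.
With source approaching and observer approaching, f' = f · (v + v_o)/(v − v_s).
f' = 2387 × (1514 + 1)/(1514 − 19) = 2387 × 1515/1495 ≈ 2419 Hz.

2419 Hz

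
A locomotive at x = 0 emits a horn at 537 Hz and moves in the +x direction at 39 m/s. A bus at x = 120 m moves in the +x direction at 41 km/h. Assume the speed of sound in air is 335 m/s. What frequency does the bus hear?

41 km/h = 11.39 m/s.
The observer lies on the +x side, so the source is heading toward the observer and the observer is heading away from the source.
General Doppler shift: f' = f · (v − v_o)/(v − v_s).
f' = 537 × (335 − 11.39)/(335 − 39) = 537 × 323.61/296 ≈ 587 Hz.

587 Hz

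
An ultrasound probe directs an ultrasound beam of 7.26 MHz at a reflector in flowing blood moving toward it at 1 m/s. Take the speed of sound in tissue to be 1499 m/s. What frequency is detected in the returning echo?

7.270 MHz

The reflector in flowing blood first receives the wave as a moving observer: f₁ = f₀ · (v + u)/v = 7.26 × (1499 + 1)/1499 ≈ 7.265 MHz.
The reflection then acts as a moving source: f₂ = f₁ · v/(v − u) ≈ 7.270 MHz.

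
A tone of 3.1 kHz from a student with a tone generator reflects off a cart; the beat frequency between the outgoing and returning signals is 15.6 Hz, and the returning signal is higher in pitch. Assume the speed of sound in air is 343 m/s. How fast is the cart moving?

0.86 m/s

Double Doppler shift off a moving reflector: f₂ = f₀ · (v + u)/(v − u) (u > 0 toward emitter).
Returning signal is higher, so f₂ = f₀ + Δf = 3100 + 15.6 = 3115.6 Hz.
Rearranging, u = v · (f₂ − f₀)/(f₂ + f₀) = 343 × 15.6/6215.6 ≈ 0.86 m/s.
So the cart is moving at 0.86 m/s toward the emitter.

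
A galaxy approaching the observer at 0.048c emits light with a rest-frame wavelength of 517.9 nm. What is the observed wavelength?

493.6 nm

Relativistic Doppler for wavelength: λ' = λ₀ · √((1 − β)/(1 + β)).
λ' = 517.9 × √(0.9520/1.0480) = 517.9 × 0.95310 ≈ 493.6 nm.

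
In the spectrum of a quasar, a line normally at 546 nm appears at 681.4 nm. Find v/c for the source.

0.218c

λ'/λ₀ = 1.2480 > 1 (redshift), so the source is receding.
λ'/λ₀ = √((1 + β)/(1 − β)) for a receding source ⇒ β = (r² − 1)/(r² + 1) with r = λ'/λ₀.
β = (1.5575 − 1)/(1.5575 + 1) ≈ 0.218.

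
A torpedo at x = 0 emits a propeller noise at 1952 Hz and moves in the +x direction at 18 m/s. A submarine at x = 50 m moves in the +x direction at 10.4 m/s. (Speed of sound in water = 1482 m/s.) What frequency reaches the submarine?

The observer lies on the +x side, so the source is heading toward the observer and the observer is heading away from the source.
With source approaching and observer receding, f' = f · (v − v_o)/(v − v_s).
f' = 1952 × (1482 − 10.4)/(1482 − 18) = 1952 × 1471.6/1464 ≈ 1962 Hz.

1962 Hz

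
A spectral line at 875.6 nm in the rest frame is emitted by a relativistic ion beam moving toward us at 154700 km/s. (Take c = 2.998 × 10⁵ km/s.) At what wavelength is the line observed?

494.7 nm

β = v/c = 154700/299800 = 0.5160.
Relativistic Doppler for wavelength: λ' = λ₀ · √((1 − β)/(1 + β)).
λ' = 875.6 × √(0.4840/1.5160) = 875.6 × 0.56502 ≈ 494.7 nm.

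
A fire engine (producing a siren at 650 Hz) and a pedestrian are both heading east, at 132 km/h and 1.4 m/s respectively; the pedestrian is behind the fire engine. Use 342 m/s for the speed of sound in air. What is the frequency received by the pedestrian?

132 km/h = 36.67 m/s.
The pedestrian is behind, so the fire engine is moving away from it while the pedestrian is moving toward the fire engine.
General Doppler shift: f' = f · (v + v_o)/(v + v_s).
f' = 650 × (342 + 1.4)/(342 + 36.67) = 650 × 343.4/378.67 ≈ 589 Hz.

589 Hz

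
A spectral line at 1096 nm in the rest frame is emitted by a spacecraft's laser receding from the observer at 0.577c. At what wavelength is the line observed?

2116.2 nm

Relativistic Doppler for wavelength: λ' = λ₀ · √((1 + β)/(1 − β)).
λ' = 1096 × √(1.5770/0.4230) = 1096 × 1.93084 ≈ 2116.2 nm.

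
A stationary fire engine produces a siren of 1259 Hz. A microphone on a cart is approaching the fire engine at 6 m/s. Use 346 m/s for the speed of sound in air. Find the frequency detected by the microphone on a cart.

Moving observer, stationary source: f' = f · (v + v_o)/v.
f' = 1259 × (346 + 6)/346 = 1259 × 352/346 ≈ 1281 Hz.

1281 Hz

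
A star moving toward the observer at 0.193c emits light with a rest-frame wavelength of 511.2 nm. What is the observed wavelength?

420.4 nm

Relativistic Doppler for wavelength: λ' = λ₀ · √((1 − β)/(1 + β)).
λ' = 511.2 × √(0.8070/1.1930) = 511.2 × 0.82246 ≈ 420.4 nm.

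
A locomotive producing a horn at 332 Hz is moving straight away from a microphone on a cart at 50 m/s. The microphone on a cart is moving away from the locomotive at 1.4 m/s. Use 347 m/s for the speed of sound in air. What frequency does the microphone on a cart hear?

289 Hz

Both move, so f' = f · (v − v_o)/(v + v_s).
f' = 332 × (347 − 1.4)/(347 + 50) = 332 × 345.6/397 ≈ 289 Hz.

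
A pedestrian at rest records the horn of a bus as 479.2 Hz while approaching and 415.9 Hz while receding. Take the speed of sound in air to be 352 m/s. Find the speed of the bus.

24.9 m/s

f₁/f₂ = (v + v_s)/(v − v_s), so v_s = v · (f₁ − f₂)/(f₁ + f₂).
v_s = 352 × (479.2 − 415.9)/(479.2 + 415.9) = 352 × 63.3/895.1 ≈ 24.9 m/s.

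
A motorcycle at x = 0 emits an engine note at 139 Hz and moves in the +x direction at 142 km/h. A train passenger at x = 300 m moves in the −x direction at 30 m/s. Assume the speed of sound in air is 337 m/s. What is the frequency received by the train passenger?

171 Hz

142 km/h = 39.44 m/s.
The observer lies on the +x side, so the source is heading toward the observer and the observer is heading toward the source.
General Doppler shift: f' = f · (v + v_o)/(v − v_s).
f' = 139 × (337 + 30)/(337 − 39.44) = 139 × 367/297.56 ≈ 171 Hz.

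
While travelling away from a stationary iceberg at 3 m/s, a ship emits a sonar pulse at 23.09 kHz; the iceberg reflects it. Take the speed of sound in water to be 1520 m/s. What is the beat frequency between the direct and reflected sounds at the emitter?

The iceberg receives the sound from a moving source: f₁ = f₀ · v/(v + v_e) = 23.09 × 1520/1523 ≈ 23.0445 kHz.
On the return leg the ship is a moving observer: f₂ = f₁ · (v − v_e)/v = 23.0445 × 1517/1520 ≈ 22.9990 kHz.
Equivalently f₂ = f₀ · (v − v_e)/(v + v_e).
Beat against the emitted tone (with f₀ = 23090 Hz): |f₂ − f₀| = 2v_e·f₀/(v + v_e) = 2 × 3 × 23090/1523 ≈ 91 Hz.

91 Hz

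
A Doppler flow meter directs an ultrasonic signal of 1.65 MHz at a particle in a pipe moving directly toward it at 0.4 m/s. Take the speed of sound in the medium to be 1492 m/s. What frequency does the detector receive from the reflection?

The particle in a pipe first receives the wave as a moving observer: f₁ = f₀ · (v + u)/v = 1.65 × (1492 + 0.4)/1492 ≈ 1.6504 MHz.
On reflection it acts as a source moving toward the stationary detector: f₂ = f₁ · v/(v − u) = 1.6504 × 1492/1491.6 ≈ 1.6509 MHz.
Equivalently f₂ = f₀ · (v + u)/(v − u).

1.6509 MHz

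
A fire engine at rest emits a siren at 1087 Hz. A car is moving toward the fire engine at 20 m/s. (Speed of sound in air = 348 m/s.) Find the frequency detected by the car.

Moving observer, stationary source: f' = f · (v + v_o)/v.
f' = 1087 × (348 + 20)/348 = 1087 × 368/348 ≈ 1149 Hz.

1149 Hz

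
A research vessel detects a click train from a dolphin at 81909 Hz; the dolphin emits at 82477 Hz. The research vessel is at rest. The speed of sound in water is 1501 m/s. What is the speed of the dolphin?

f' < f, so the dolphin is receding.
f' = f · v/(v + v_s) ⇒ v_s = v · |1 − f/f'|.
v_s = 1501 × |1 − 82477/81909| = 1501 × 0.006935 ≈ 10.4 m/s.

10.4 m/s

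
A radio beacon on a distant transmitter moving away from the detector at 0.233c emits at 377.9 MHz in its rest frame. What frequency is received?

Relativistic Doppler for frequency: f' = f₀ · √((1 − β)/(1 + β)).
f' = 377.9 × √(0.7670/1.2330) = 377.9 × 0.78871 ≈ 298.1 MHz.

298.1 MHz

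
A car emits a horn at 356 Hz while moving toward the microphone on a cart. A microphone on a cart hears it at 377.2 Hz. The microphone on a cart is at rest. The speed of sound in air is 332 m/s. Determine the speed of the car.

f' = f · v/(v − v_s) ⇒ v_s = v · |1 − f/f'|.
v_s = 332 × |1 − 356/377.2| = 332 × 0.0562 ≈ 18.7 m/s.

18.7 m/s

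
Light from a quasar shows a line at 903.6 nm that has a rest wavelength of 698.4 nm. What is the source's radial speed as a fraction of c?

0.252c

λ'/λ₀ = 1.2938 > 1 (redshift), so the source is receding.
λ'/λ₀ = √((1 + β)/(1 − β)) for a receding source ⇒ β = (r² − 1)/(r² + 1) with r = λ'/λ₀.
β = (1.6740 − 1)/(1.6740 + 1) ≈ 0.252.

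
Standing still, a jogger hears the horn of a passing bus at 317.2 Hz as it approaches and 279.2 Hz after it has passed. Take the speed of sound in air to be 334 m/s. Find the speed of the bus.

21.3 m/s

f₁/f₂ = (v + v_s)/(v − v_s), so v_s = v · (f₁ − f₂)/(f₁ + f₂).
v_s = 334 × (317.2 − 279.2)/(317.2 + 279.2) = 334 × 38.0/596.4 ≈ 21.3 m/s.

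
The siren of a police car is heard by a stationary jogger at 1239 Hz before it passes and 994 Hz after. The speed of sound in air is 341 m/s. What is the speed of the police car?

f₁/f₂ = (v + v_s)/(v − v_s), so v_s = v · (f₁ − f₂)/(f₁ + f₂).
v_s = 341 × (1239 − 994)/(1239 + 994) = 341 × 245/2233 ≈ 37 m/s.

37 m/s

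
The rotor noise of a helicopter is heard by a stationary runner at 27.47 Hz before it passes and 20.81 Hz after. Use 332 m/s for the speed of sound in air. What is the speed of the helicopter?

f₁/f₂ = (v + v_s)/(v − v_s), so v_s = v · (f₁ − f₂)/(f₁ + f₂).
v_s = 332 × (27.47 − 20.81)/(27.47 + 20.81) = 332 × 6.66/48.28 ≈ 46 m/s.

46 m/s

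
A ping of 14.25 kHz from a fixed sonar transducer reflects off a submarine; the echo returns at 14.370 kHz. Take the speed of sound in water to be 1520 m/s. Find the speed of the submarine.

6.4 m/s

Double Doppler shift off a moving reflector: f₂ = f₀ · (v + u)/(v − u) (u > 0 toward emitter).
Rearranging, u = v · (f₂ − f₀)/(f₂ + f₀) = 1520 × 0.120/28.620 ≈ 6.4 m/s.
So the submarine is moving at 6.4 m/s toward the emitter.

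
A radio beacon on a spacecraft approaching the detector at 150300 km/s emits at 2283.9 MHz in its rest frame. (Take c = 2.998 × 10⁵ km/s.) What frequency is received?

β = v/c = 150300/299800 = 0.5013.
Relativistic Doppler for frequency: f' = f₀ · √((1 + β)/(1 − β)).
f' = 2283.9 × √(1.5013/0.4987) = 2283.9 × 1.73514 ≈ 3962.9 MHz.

3962.9 MHz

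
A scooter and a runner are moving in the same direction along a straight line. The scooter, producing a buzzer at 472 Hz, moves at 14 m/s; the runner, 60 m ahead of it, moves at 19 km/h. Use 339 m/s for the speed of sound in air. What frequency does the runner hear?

485 Hz

19 km/h = 5.278 m/s.
The runner is ahead, so the scooter is moving toward it while the runner is moving away from the scooter.
Both move, so f' = f · (v − v_o)/(v − v_s).
f' = 472 × (339 − 5.278)/(339 − 14) = 472 × 333.72/325 ≈ 485 Hz.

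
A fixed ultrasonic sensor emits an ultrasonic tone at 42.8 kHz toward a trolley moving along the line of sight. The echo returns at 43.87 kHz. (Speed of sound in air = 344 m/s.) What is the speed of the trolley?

4.2 m/s

Double Doppler shift off a moving reflector: f₂ = f₀ · (v + u)/(v − u) (u > 0 toward emitter).
Rearranging, u = v · (f₂ − f₀)/(f₂ + f₀) = 344 × 1.07/86.67 ≈ 4.2 m/s.
So the trolley is moving at 4.2 m/s toward the emitter.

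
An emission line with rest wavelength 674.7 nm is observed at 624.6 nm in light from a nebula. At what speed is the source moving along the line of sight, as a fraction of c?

λ'/λ₀ = 0.9257 < 1 (blueshift), so the source is approaching.
λ'/λ₀ = √((1 − β)/(1 + β)) for an approaching source ⇒ β = (1 − r²)/(1 + r²) with r = λ'/λ₀.
β = (1 − 0.8570)/(1 + 0.8570) ≈ 0.077.

0.077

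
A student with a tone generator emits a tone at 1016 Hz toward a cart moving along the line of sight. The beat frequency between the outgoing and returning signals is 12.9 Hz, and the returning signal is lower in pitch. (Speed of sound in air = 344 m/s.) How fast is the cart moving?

Double Doppler shift off a moving reflector: f₂ = f₀ · (v + u)/(v − u) (u > 0 toward emitter).
Returning signal is lower, so f₂ = f₀ − Δf = 1016 − 12.9 = 1003.1 Hz.
Rearranging, u = v · (f₂ − f₀)/(f₂ + f₀) = 344 × -12.9/2019.1 ≈ -2.20 m/s.
So the cart is moving at 2.20 m/s away from the emitter.

2.20 m/s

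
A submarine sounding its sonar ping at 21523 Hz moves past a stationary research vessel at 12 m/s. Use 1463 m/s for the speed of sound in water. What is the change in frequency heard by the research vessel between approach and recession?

Approaching: f₁ = f · v/(v − v_s) = 21523 × 1463/1451 ≈ 21701 Hz.
Receding: f₂ = f · v/(v + v_s) = 21523 × 1463/1475 ≈ 21348 Hz.
Drop: f₁ − f₂ = 2f·v·v_s/(v² − v_s²) = 2 × 21523 × 1463 × 12/(1463² − 12²) ≈ 353 Hz.

353 Hz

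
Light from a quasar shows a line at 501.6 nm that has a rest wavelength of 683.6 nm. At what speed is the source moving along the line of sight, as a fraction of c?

λ'/λ₀ = 0.7338 < 1 (blueshift), so the source is approaching.
λ'/λ₀ = √((1 − β)/(1 + β)) for an approaching source ⇒ β = (1 − r²)/(1 + r²) with r = λ'/λ₀.
β = (1 − 0.5384)/(1 + 0.5384) ≈ 0.300.

0.300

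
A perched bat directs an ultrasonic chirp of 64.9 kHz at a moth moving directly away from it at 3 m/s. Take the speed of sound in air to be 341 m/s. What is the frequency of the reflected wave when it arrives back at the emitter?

At the moth (a moving observer), f₁ = f₀ · (v − u)/v = 64.9 × 338/341 ≈ 64.3 kHz.
On reflection it acts as a source moving away from the stationary detector: f₂ = f₁ · v/(v + u) = 64.3 × 341/344 ≈ 63.8 kHz.

63.8 kHz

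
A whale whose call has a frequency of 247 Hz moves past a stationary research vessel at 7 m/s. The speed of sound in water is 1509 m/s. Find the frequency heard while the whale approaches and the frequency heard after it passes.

Approaching: f₁ = f · v/(v − v_s) = 247 × 1509/1502 ≈ 248 Hz.
Receding: f₂ = f · v/(v + v_s) = 247 × 1509/1516 ≈ 246 Hz.

248 Hz approaching; 246 Hz receding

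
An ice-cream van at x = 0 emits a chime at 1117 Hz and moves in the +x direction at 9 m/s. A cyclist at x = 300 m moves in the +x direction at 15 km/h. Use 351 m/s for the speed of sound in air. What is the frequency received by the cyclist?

15 km/h = 4.167 m/s.
The observer lies on the +x side, so the source is heading toward the observer and the observer is heading away from the source.
With source approaching and observer receding, f' = f · (v − v_o)/(v − v_s).
f' = 1117 × (351 − 4.167)/(351 − 9) = 1117 × 346.83/342 ≈ 1133 Hz.

1133 Hz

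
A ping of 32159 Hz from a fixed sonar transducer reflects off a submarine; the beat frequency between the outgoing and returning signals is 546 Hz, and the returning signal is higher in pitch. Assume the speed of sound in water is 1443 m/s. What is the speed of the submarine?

12.1 m/s

Double Doppler shift off a moving reflector: f₂ = f₀ · (v + u)/(v − u) (u > 0 toward emitter).
Returning signal is higher, so f₂ = f₀ + Δf = 32159 + 546 = 32705 Hz.
Rearranging, u = v · (f₂ − f₀)/(f₂ + f₀) = 1443 × 546/64864 ≈ 12.1 m/s.
So the submarine is moving at 12.1 m/s toward the emitter.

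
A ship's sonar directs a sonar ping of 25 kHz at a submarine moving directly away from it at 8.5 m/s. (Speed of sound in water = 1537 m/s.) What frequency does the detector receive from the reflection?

At the submarine (a moving observer), f₁ = f₀ · (v − u)/v = 25 × 1528.5/1537 ≈ 24.9 kHz.
On reflection it acts as a source moving away from the stationary detector: f₂ = f₁ · v/(v + u) = 24.9 × 1537/1545.5 ≈ 24.7 kHz.
Equivalently f₂ = f₀ · (v − u)/(v + u).

24.7 kHz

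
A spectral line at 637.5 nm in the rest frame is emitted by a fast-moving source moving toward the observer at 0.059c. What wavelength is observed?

600.9 nm

Relativistic Doppler for wavelength: λ' = λ₀ · √((1 − β)/(1 + β)).
λ' = 637.5 × √(0.9410/1.0590) = 637.5 × 0.94264 ≈ 600.9 nm.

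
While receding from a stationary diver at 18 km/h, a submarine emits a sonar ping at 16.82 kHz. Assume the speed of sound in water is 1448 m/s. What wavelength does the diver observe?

18 km/h = 5 m/s.
Only the source moves, away from the listener, so f' = f · v/(v + v_s).
f' = 16.82 × 1448/(1448 + 5) ≈ 16.76 kHz.
λ' = v/f' = 1448/16762.1 ≈ 8.6 cm.

8.6 cm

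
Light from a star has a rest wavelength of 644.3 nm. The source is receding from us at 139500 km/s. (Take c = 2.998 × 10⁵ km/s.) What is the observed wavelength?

1066.6 nm

β = v/c = 139500/299800 = 0.4653.
Relativistic Doppler for wavelength: λ' = λ₀ · √((1 + β)/(1 − β)).
λ' = 644.3 × √(1.4653/0.5347) = 644.3 × 1.65544 ≈ 1066.6 nm.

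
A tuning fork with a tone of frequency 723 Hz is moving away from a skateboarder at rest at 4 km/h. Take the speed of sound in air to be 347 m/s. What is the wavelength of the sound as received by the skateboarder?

4 km/h = 1.111 m/s.
With the source moving away from a stationary observer, f' = f · v/(v + v_s).
f' = 723 × 347/(347 + 1.111) ≈ 721 Hz.
λ' = v/f' = 347/720.692 ≈ 48.1 cm.

48.1 cm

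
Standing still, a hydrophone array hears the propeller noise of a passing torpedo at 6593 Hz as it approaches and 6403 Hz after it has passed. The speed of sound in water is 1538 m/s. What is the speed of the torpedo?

f₁/f₂ = (v + v_s)/(v − v_s), so v_s = v · (f₁ − f₂)/(f₁ + f₂).
v_s = 1538 × (6593 − 6403)/(6593 + 6403) = 1538 × 190/12996 ≈ 22.5 m/s.

22.5 m/s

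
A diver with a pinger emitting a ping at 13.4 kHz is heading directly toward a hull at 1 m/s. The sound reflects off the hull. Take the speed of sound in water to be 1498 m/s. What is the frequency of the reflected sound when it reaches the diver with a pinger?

The hull receives the sound from a moving source: f₁ = f₀ · v/(v − v_e) = 13.4 × 1498/1497 ≈ 13.41 kHz.
On the return leg the diver with a pinger is a moving observer: f₂ = f₁ · (v + v_e)/v = 13.41 × 1499/1498 ≈ 13.42 kHz.
Equivalently f₂ = f₀ · (v + v_e)/(v − v_e).

13.42 kHz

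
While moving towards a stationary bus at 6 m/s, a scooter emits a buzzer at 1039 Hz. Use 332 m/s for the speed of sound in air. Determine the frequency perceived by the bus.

1058 Hz

Only the source moves, toward the listener, so f' = f · v/(v − v_s).
f' = 1039 × 332/(332 − 6) = 1039 × 332/326 ≈ 1058 Hz.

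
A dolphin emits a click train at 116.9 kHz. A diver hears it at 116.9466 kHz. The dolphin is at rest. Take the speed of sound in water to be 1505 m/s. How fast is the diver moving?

f' > f, so the diver is approaching.
f' = f · (v + v_o)/v ⇒ v_o = v · |f'/f − 1|.
v_o = 1505 × |116.9466/116.9 − 1| = 1505 × 0.0003986 ≈ 0.60 m/s.

0.60 m/s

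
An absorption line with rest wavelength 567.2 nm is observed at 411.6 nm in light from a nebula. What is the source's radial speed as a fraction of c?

0.310c

λ'/λ₀ = 0.7257 < 1 (blueshift), so the source is approaching.
λ'/λ₀ = √((1 − β)/(1 + β)) for an approaching source ⇒ β = (1 − r²)/(1 + r²) with r = λ'/λ₀.
β = (1 − 0.5266)/(1 + 0.5266) ≈ 0.310.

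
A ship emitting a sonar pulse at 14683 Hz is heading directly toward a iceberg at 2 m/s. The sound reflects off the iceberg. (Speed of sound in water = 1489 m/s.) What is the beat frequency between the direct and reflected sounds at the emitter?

The iceberg receives the sound from a moving source: f₁ = f₀ · v/(v − v_e) = 14683 × 1489/1487 ≈ 14702.7 Hz.
On the return leg the ship is a moving observer: f₂ = f₁ · (v + v_e)/v = 14702.7 × 1491/1489 ≈ 14722.5 Hz.
Beat against the emitted tone: |f₂ − f₀| = 2v_e·f₀/(v − v_e) = 2 × 2 × 14683/1487 ≈ 39.5 Hz.

39.5 Hz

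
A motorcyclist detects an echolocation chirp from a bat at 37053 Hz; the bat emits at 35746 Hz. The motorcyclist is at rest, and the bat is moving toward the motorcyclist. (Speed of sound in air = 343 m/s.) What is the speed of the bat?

12.1 m/s

f' = f · v/(v − v_s) ⇒ v_s = v · |1 − f/f'|.
v_s = 343 × |1 − 35746/37053| = 343 × 0.03527 ≈ 12.1 m/s.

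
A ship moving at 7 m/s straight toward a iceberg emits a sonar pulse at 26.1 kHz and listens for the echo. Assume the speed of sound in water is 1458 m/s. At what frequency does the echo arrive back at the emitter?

26.4 kHz

The iceberg receives the sound from a moving source: f₁ = f₀ · v/(v − v_e) = 26.1 × 1458/1451 ≈ 26.2 kHz.
On the return leg the ship is a moving observer: f₂ = f₁ · (v + v_e)/v = 26.2 × 1465/1458 ≈ 26.4 kHz.
Equivalently f₂ = f₀ · (v + v_e)/(v − v_e).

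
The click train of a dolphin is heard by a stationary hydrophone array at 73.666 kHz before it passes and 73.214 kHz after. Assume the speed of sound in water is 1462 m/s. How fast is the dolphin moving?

4.5 m/s

f₁/f₂ = (v + v_s)/(v − v_s), so v_s = v · (f₁ − f₂)/(f₁ + f₂).
v_s = 1462 × (73.666 − 73.214)/(73.666 + 73.214) = 1462 × 0.452/146.880 ≈ 4.5 m/s.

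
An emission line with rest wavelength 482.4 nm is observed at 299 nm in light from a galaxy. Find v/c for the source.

λ'/λ₀ = 0.6198 < 1 (blueshift), so the source is approaching.
λ'/λ₀ = √((1 − β)/(1 + β)) for an approaching source ⇒ β = (1 − r²)/(1 + r²) with r = λ'/λ₀.
β = (1 − 0.3842)/(1 + 0.3842) ≈ 0.445.

0.445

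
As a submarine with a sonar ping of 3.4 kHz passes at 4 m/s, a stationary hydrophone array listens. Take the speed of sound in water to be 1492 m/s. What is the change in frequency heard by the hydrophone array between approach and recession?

0.0182 kHz

Approaching: f₁ = f · v/(v − v_s) = 3.4 × 1492/1488 ≈ 3.4091 kHz.
Receding: f₂ = f · v/(v + v_s) = 3.4 × 1492/1496 ≈ 3.3909 kHz.
Drop: f₁ − f₂ = 2f·v·v_s/(v² − v_s²) = 2 × 3.4 × 1492 × 4/(1492² − 4²) ≈ 0.0182 kHz.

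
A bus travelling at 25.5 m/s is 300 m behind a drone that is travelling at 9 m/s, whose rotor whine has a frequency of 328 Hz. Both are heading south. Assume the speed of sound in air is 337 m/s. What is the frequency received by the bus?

The bus is behind, so the drone is moving away from it while the bus is moving toward the drone.
With source receding and observer approaching, f' = f · (v + v_o)/(v + v_s).
f' = 328 × (337 + 25.5)/(337 + 9) = 328 × 362.5/346 ≈ 344 Hz.

344 Hz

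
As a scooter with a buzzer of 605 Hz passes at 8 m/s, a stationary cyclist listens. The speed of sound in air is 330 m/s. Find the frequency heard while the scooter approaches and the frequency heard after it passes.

620 Hz approaching; 591 Hz receding

Approaching: f₁ = f · v/(v − v_s) = 605 × 330/322 ≈ 620 Hz.
Receding: f₂ = f · v/(v + v_s) = 605 × 330/338 ≈ 591 Hz.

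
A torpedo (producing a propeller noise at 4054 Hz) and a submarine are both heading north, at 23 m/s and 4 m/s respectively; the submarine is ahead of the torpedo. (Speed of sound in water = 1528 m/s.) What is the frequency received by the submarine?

The submarine is ahead, so the torpedo is moving toward it while the submarine is moving away from the torpedo.
General Doppler shift: f' = f · (v − v_o)/(v − v_s).
f' = 4054 × (1528 − 4)/(1528 − 23) = 4054 × 1524/1505 ≈ 4105 Hz.

4105 Hz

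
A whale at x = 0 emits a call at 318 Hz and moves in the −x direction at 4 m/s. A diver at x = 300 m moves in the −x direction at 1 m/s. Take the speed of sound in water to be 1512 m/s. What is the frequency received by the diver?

317 Hz

The observer lies on the +x side, so the source is heading away from the observer and the observer is heading toward the source.
Both move, so f' = f · (v + v_o)/(v + v_s).
f' = 318 × (1512 + 1)/(1512 + 4) = 318 × 1513/1516 ≈ 317 Hz.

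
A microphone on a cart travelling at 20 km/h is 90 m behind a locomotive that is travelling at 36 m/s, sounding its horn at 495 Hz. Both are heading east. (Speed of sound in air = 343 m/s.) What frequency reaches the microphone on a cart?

455 Hz

20 km/h = 5.556 m/s.
The microphone on a cart is behind, so the locomotive is moving away from it while the microphone on a cart is moving toward the locomotive.
General Doppler shift: f' = f · (v + v_o)/(v + v_s).
f' = 495 × (343 + 5.556)/(343 + 36) = 495 × 348.56/379 ≈ 455 Hz.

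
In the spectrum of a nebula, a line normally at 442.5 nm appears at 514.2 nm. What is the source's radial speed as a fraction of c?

0.149c

λ'/λ₀ = 1.1620 > 1 (redshift), so the source is receding.
λ'/λ₀ = √((1 + β)/(1 − β)) for a receding source ⇒ β = (r² − 1)/(r² + 1) with r = λ'/λ₀.
β = (1.3503 − 1)/(1.3503 + 1) ≈ 0.149.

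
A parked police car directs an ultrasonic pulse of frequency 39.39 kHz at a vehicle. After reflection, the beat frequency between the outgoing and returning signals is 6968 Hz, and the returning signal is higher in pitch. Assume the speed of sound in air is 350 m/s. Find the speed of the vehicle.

Double Doppler shift off a moving reflector: f₂ = f₀ · (v + u)/(v − u) (u > 0 toward emitter).
Returning signal is higher, so f₂ = f₀ + Δf = 39390 + 6968 = 46358 Hz.
Rearranging, u = v · (f₂ − f₀)/(f₂ + f₀) = 350 × 6968/85748 ≈ 28 m/s.
So the vehicle is moving at 28 m/s toward the emitter.

28 m/s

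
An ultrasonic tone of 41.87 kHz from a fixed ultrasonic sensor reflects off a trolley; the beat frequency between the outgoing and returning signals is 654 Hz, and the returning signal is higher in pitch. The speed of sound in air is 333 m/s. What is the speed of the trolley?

2.58 m/s

Double Doppler shift off a moving reflector: f₂ = f₀ · (v + u)/(v − u) (u > 0 toward emitter).
Returning signal is higher, so f₂ = f₀ + Δf = 41870 + 654 = 42524 Hz.
Rearranging, u = v · (f₂ − f₀)/(f₂ + f₀) = 333 × 654/84394 ≈ 2.58 m/s.
So the trolley is moving at 2.58 m/s toward the emitter.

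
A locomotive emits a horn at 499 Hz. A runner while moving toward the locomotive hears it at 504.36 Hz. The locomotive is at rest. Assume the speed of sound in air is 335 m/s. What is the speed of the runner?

3.6 m/s

f' = f · (v + v_o)/v ⇒ v_o = v · |f'/f − 1|.
v_o = 335 × |504.36/499 − 1| = 335 × 0.01074 ≈ 3.6 m/s.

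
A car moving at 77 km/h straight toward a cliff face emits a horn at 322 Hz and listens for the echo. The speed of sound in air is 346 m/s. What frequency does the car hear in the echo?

77 km/h = 21.39 m/s.
The cliff face receives the sound from a moving source: f₁ = f₀ · v/(v − v_e) = 322 × 346/324.61 ≈ 343 Hz.
On the return leg the car is a moving observer: f₂ = f₁ · (v + v_e)/v = 343 × 367.39/346 ≈ 364 Hz.
Equivalently f₂ = f₀ · (v + v_e)/(v − v_e).

364 Hz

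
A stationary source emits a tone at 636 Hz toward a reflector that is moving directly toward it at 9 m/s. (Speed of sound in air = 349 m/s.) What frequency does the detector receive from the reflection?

670 Hz

The reflector first receives the wave as a moving observer: f₁ = f₀ · (v + u)/v = 636 × (349 + 9)/349 ≈ 652 Hz.
On reflection it acts as a source moving toward the stationary detector: f₂ = f₁ · v/(v − u) = 652 × 349/340 ≈ 670 Hz.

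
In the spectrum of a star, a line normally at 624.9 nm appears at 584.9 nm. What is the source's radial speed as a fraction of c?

0.066

λ'/λ₀ = 0.9360 < 1 (blueshift), so the source is approaching.
λ'/λ₀ = √((1 − β)/(1 + β)) for an approaching source ⇒ β = (1 − r²)/(1 + r²) with r = λ'/λ₀.
β = (1 − 0.8761)/(1 + 0.8761) ≈ 0.066.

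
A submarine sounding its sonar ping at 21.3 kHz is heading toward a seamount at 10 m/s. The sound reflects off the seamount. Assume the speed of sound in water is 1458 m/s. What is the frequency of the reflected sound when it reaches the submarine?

21.6 kHz

The seamount receives the sound from a moving source: f₁ = f₀ · v/(v − v_e) = 21.3 × 1458/1448 ≈ 21.4 kHz.
On the return leg the submarine is a moving observer: f₂ = f₁ · (v + v_e)/v = 21.4 × 1468/1458 ≈ 21.6 kHz.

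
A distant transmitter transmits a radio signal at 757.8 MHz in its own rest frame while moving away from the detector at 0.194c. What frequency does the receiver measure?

622.6 MHz

Relativistic Doppler for frequency: f' = f₀ · √((1 − β)/(1 + β)).
f' = 757.8 × √(0.8060/1.1940) = 757.8 × 0.82161 ≈ 622.6 MHz.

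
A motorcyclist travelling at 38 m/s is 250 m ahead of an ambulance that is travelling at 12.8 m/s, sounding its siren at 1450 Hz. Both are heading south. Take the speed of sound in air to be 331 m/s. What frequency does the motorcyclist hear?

The motorcyclist is ahead, so the ambulance is moving toward it while the motorcyclist is moving away from the ambulance.
General Doppler shift: f' = f · (v − v_o)/(v − v_s).
f' = 1450 × (331 − 38)/(331 − 12.8) = 1450 × 293/318.2 ≈ 1335 Hz.

1335 Hz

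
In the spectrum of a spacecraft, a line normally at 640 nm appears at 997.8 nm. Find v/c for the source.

λ'/λ₀ = 1.5591 > 1 (redshift), so the source is receding.
λ'/λ₀ = √((1 + β)/(1 − β)) for a receding source ⇒ β = (r² − 1)/(r² + 1) with r = λ'/λ₀.
β = (2.4307 − 1)/(2.4307 + 1) ≈ 0.417.

0.417c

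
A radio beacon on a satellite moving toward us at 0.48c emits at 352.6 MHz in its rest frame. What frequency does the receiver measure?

Relativistic Doppler for frequency: f' = f₀ · √((1 + β)/(1 − β)).
f' = 352.6 × √(1.4800/0.5200) = 352.6 × 1.68705 ≈ 594.9 MHz.

594.9 MHz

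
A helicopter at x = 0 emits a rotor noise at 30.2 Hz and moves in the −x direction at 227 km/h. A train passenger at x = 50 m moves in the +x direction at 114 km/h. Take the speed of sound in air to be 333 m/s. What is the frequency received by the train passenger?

227 km/h = 63.06 m/s; 114 km/h = 31.67 m/s.
The observer lies on the +x side, so the source is heading away from the observer and the observer is heading away from the source.
Both move, so f' = f · (v − v_o)/(v + v_s).
f' = 30.2 × (333 − 31.67)/(333 + 63.06) = 30.2 × 301.33/396.06 ≈ 23.0 Hz.

23.0 Hz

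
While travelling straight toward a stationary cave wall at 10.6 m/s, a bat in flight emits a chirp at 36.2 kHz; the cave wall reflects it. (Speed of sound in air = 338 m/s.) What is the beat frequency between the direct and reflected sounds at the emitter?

The cave wall receives the sound from a moving source: f₁ = f₀ · v/(v − v_e) = 36.2 × 338/327.4 ≈ 37.37 kHz.
On the return leg the bat in flight is a moving observer: f₂ = f₁ · (v + v_e)/v = 37.37 × 348.6/338 ≈ 38.54 kHz.
Beat against the emitted tone (with f₀ = 36200 Hz): |f₂ − f₀| = 2v_e·f₀/(v − v_e) = 2 × 10.6 × 36200/327.4 ≈ 2344 Hz.

2344 Hz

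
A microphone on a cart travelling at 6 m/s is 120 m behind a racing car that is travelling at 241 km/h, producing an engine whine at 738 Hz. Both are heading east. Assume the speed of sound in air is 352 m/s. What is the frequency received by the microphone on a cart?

631 Hz

241 km/h = 66.94 m/s.
The microphone on a cart is behind, so the racing car is moving away from it while the microphone on a cart is moving toward the racing car.
With source receding and observer approaching, f' = f · (v + v_o)/(v + v_s).
f' = 738 × (352 + 6)/(352 + 66.94) = 738 × 358/418.94 ≈ 631 Hz.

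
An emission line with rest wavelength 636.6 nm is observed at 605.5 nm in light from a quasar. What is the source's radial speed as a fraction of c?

0.050

λ'/λ₀ = 0.9511 < 1 (blueshift), so the source is approaching.
λ'/λ₀ = √((1 − β)/(1 + β)) for an approaching source ⇒ β = (1 − r²)/(1 + r²) with r = λ'/λ₀.
β = (1 − 0.9047)/(1 + 0.9047) ≈ 0.050.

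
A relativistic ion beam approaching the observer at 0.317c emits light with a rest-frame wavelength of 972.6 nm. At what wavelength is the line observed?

Relativistic Doppler for wavelength: λ' = λ₀ · √((1 − β)/(1 + β)).
λ' = 972.6 × √(0.6830/1.3170) = 972.6 × 0.72014 ≈ 700.4 nm.

700.4 nm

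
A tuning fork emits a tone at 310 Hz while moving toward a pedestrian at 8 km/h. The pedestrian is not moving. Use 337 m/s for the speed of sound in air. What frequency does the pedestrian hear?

312 Hz

8 km/h = 2.222 m/s.
Only the source moves, toward the listener, so f' = f · v/(v − v_s).
f' = 310 × 337/(337 − 2.222) = 310 × 337/334.8 ≈ 312 Hz.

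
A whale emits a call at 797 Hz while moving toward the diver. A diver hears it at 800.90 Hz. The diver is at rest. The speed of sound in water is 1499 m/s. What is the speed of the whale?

f' = f · v/(v − v_s) ⇒ v_s = v · |1 − f/f'|.
v_s = 1499 × |1 − 797/800.90| = 1499 × 0.00487 ≈ 7.3 m/s.

7.3 m/s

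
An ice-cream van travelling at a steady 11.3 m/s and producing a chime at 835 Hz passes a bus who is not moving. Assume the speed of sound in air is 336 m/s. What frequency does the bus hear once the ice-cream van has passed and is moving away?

808 Hz

Receding: f₂ = f · v/(v + v_s) = 835 × 336/347.3 ≈ 808 Hz.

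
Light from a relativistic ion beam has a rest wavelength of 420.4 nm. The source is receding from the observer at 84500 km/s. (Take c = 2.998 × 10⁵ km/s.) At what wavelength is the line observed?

β = v/c = 84500/299800 = 0.2819.
Relativistic Doppler for wavelength: λ' = λ₀ · √((1 + β)/(1 − β)).
λ' = 420.4 × √(1.2819/0.7181) = 420.4 × 1.33602 ≈ 561.7 nm.

561.7 nm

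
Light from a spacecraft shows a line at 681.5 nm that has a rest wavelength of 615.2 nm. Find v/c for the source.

0.102c

λ'/λ₀ = 1.1078 > 1 (redshift), so the source is receding.
λ'/λ₀ = √((1 + β)/(1 − β)) for a receding source ⇒ β = (r² − 1)/(r² + 1) with r = λ'/λ₀.
β = (1.2272 − 1)/(1.2272 + 1) ≈ 0.102.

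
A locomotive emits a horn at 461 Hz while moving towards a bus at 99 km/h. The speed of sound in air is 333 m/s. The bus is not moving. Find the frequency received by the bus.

502 Hz

99 km/h = 27.5 m/s.
Moving source, stationary observer: f' = f · v/(v − v_s) since the source is approaching.
f' = 461 × 333/(333 − 27.5) = 461 × 333/305.5 ≈ 502 Hz.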